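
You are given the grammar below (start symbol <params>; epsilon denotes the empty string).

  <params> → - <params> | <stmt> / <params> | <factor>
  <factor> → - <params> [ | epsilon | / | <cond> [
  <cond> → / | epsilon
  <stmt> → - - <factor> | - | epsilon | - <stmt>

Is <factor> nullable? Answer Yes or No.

Yes

<factor> has an epsilon-production, so <factor> ⇒ epsilon.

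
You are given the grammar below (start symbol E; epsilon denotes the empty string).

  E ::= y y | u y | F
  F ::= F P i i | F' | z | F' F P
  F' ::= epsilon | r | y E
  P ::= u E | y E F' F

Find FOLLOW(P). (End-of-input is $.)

{ $, i, r, u, y, z }

In F ::= F P i i: add FIRST(i i) = { i }.
In F ::= F' F P: P is at the end, add FOLLOW(F) = { $, i, r, u, y, z }.
Union: FOLLOW(P) = { $, i, r, u, y, z }.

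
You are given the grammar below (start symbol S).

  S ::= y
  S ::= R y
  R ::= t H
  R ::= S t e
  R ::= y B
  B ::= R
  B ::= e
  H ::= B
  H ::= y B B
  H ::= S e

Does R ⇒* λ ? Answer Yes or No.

No

No nonterminal in this grammar is nullable.
No production of R has an RHS whose symbols are all nullable, so R is not nullable.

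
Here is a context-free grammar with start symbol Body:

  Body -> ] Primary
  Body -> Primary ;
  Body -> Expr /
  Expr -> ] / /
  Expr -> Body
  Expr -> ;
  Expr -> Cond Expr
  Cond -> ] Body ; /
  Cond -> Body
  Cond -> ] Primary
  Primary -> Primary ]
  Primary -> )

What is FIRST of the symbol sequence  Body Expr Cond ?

{ ), ;, ] }

Add FIRST(Body) = { ), ;, ] }; Body is not nullable, stop.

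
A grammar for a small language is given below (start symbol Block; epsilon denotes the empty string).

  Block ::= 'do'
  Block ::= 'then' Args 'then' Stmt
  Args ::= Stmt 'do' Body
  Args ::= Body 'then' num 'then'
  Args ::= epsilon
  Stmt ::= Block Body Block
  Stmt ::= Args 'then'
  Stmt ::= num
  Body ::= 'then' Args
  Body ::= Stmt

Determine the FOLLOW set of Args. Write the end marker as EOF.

{ 'do', 'then' }

In Block ::= 'then' Args 'then' Stmt: add FIRST('then' Stmt) = { 'then' }.
In Stmt ::= Args 'then': add FIRST('then') = { 'then' }.
In Body ::= 'then' Args: Args is at the end, add FOLLOW(Body) = { 'do', 'then' }.
Union: FOLLOW(Args) = { 'do', 'then' }.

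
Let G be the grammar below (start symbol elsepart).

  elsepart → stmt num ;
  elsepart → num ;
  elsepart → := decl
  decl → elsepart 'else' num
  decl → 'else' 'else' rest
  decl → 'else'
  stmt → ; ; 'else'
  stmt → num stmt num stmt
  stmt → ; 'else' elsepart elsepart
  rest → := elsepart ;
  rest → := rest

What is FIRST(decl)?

From decl → elsepart 'else' num: add FIRST(elsepart) = { :=, ;, num }.
decl → 'else' 'else' rest contributes {'else'}.
decl → 'else' contributes {'else'}.
Union: FIRST(decl) = { 'else', :=, ;, num }.

{ 'else', :=, ;, num }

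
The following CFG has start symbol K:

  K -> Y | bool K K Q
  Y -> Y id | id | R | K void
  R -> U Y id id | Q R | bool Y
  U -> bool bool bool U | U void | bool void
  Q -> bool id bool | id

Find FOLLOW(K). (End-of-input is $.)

K is the start symbol, so $ ∈ FOLLOW(K).
In K -> bool K K Q: add FIRST(K Q) = { bool, id }.
In K -> bool K K Q: add FIRST(Q) = { bool, id }.
In Y -> K void: add FIRST(void) = { void }.
Union: FOLLOW(K) = { $, bool, id, void }.

{ $, bool, id, void }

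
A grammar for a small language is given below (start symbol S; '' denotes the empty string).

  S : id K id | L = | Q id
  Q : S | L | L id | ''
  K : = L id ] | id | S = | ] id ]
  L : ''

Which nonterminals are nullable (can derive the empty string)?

Directly nullable (have an ''-production): Q, L.
No other nonterminal has a production whose RHS symbols are all nullable.

{ L, Q }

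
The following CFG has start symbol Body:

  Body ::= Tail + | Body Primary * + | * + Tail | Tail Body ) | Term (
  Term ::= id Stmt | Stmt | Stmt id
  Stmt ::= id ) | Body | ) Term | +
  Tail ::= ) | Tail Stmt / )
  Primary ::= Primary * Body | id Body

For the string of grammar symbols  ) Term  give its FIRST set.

) is a terminal; add {)} and stop.

{ ) }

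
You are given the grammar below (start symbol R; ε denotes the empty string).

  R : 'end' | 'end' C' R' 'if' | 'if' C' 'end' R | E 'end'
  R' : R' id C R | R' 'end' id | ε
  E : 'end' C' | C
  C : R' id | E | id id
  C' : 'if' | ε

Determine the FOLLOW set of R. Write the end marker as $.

{ $, 'end', 'if', id }

R is the start symbol, so $ ∈ FOLLOW(R).
In R : 'if' C' 'end' R: R is at the end, add FOLLOW(R) = { $, 'end', 'if', id }.
In R' : R' id C R: R is at the end, add FOLLOW(R') = { 'end', 'if', id }.
Union: FOLLOW(R) = { $, 'end', 'if', id }.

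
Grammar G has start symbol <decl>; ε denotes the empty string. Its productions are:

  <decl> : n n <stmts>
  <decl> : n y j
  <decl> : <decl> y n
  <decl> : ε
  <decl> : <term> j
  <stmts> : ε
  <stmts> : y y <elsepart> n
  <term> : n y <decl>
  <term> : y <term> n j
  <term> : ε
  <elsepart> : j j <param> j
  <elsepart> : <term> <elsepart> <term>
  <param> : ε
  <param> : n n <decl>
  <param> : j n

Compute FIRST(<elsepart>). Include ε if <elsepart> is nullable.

<elsepart> : j j <param> j contributes {j}.
From <elsepart> : <term> <elsepart> <term>: <term> nullable, take FIRST(<term>) ∪ FIRST(<elsepart>) = { j, n, y }.
Union: FIRST(<elsepart>) = { j, n, y }.

{ j, n, y }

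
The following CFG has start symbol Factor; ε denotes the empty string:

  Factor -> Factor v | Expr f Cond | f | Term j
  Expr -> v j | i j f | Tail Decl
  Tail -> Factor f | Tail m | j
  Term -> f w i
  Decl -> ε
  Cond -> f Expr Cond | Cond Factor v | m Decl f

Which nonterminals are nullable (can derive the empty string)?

{ Decl }

Directly nullable (have an ε-production): Decl.
No other nonterminal has a production whose RHS symbols are all nullable.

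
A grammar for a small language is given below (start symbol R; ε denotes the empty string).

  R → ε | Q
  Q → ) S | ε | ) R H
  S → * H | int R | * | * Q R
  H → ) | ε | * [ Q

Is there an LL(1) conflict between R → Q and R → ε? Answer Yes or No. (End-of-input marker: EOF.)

Yes

FIRST(Q) = { ), ε } and FIRST(ε) = { ε }.
Both alternatives are nullable, violating the LL(1) condition.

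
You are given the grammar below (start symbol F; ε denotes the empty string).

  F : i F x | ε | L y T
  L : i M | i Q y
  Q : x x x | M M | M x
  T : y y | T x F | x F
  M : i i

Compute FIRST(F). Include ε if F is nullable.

F : i F x contributes {i}.
F : ε contributes ε.
From F : L y T: add FIRST(L) = { i }.
Union: FIRST(F) = { i, ε }.

{ i, ε }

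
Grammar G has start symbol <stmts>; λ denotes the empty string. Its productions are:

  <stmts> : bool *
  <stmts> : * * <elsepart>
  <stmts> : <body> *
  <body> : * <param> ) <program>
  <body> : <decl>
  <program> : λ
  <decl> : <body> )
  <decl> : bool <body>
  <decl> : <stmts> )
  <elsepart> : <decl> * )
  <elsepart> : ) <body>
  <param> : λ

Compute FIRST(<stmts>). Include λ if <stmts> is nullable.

<stmts> : bool * contributes {bool}.
<stmts> : * * <elsepart> contributes {*}.
From <stmts> : <body> *: add FIRST(<body>) = { *, bool }.
Union: FIRST(<stmts>) = { *, bool }.

{ *, bool }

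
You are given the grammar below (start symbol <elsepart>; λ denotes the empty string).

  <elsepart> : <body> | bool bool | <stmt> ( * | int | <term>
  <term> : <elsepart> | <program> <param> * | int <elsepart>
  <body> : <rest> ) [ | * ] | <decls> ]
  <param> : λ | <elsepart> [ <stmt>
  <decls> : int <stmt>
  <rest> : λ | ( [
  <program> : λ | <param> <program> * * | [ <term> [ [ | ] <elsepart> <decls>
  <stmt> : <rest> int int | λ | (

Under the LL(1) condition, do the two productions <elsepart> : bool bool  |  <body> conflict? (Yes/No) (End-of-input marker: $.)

FIRST(bool bool) = { bool } and FIRST(<body>) = { (, ), *, int }.
The FIRST sets are disjoint and neither alternative is nullable — no conflict.

No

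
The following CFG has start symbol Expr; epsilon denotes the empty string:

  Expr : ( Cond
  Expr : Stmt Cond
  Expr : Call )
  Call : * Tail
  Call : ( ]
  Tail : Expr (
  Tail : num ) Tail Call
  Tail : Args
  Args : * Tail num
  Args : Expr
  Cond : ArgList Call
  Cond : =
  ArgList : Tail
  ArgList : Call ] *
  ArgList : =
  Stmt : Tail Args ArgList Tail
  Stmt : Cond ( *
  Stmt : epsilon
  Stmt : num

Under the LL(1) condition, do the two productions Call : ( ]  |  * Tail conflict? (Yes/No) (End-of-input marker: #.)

FIRST(( ]) = { ( } and FIRST(* Tail) = { * }.
The FIRST sets are disjoint and neither alternative is nullable — no conflict.

No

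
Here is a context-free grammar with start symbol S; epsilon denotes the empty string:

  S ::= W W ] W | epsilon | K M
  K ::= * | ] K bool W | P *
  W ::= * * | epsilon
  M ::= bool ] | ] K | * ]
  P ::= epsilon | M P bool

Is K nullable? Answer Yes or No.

Nullable nonterminals: P, S, W.
No production of K has an RHS whose symbols are all nullable, so K is not nullable.

No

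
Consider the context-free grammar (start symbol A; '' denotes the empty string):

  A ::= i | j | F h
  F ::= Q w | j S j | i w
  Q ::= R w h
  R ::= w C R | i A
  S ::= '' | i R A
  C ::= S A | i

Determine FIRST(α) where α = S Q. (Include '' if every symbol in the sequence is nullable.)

Add FIRST(S)\{''} = { i }; S is nullable, continue.
Add FIRST(Q) = { i, w }; Q is not nullable, stop.

{ i, w }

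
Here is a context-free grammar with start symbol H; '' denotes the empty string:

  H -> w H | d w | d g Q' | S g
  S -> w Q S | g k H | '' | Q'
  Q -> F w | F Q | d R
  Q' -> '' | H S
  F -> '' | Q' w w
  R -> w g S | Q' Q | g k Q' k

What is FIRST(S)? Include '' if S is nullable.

S -> w Q S contributes {w}.
S -> g k H contributes {g}.
S -> '' contributes ''.
From S -> Q': add FIRST(Q') = { d, g, w, '' } (including '' since Q' is nullable).
Union: FIRST(S) = { d, g, w, '' }.

{ d, g, w, '' }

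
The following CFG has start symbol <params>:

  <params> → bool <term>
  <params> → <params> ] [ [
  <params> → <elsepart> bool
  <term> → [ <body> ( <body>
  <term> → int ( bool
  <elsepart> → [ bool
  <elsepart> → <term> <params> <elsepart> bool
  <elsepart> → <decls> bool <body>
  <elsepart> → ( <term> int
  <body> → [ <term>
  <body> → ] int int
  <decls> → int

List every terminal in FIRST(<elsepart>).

<elsepart> → [ bool contributes {[}.
From <elsepart> → <term> <params> <elsepart> bool: add FIRST(<term>) = { [, int }.
From <elsepart> → <decls> bool <body>: add FIRST(<decls>) = { int }.
<elsepart> → ( <term> int contributes {(}.
Union: FIRST(<elsepart>) = { (, [, int }.

{ (, [, int }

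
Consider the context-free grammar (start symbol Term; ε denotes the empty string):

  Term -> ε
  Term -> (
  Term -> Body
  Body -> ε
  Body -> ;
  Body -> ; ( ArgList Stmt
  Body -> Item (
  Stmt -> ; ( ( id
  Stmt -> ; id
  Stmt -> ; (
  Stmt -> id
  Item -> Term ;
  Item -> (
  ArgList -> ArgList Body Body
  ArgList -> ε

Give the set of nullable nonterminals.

{ ArgList, Body, Term }

Directly nullable (have an ε-production): Term, Body, ArgList.
No other nonterminal has a production whose RHS symbols are all nullable.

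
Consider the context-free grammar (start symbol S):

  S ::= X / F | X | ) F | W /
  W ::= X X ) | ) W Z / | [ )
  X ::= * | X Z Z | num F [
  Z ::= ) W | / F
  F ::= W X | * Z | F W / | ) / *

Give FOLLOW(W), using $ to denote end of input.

In S ::= W /: add FIRST(/) = { / }.
In W ::= ) W Z /: add FIRST(Z /) = { ), / }.
In Z ::= ) W: W is at the end, add FOLLOW(Z) = { $, ), *, /, [, num }.
In F ::= W X: add FIRST(X) = { *, num }.
In F ::= F W /: add FIRST(/) = { / }.
Union: FOLLOW(W) = { $, ), *, /, [, num }.

{ $, ), *, /, [, num }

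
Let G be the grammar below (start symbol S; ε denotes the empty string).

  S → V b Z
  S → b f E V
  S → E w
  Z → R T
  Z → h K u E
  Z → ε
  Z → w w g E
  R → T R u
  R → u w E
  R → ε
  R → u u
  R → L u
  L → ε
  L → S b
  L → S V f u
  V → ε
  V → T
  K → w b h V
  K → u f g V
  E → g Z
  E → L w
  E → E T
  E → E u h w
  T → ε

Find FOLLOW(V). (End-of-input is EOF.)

{ EOF, b, f, u }

In S → V b Z: add FIRST(b Z) = { b }.
In S → b f E V: V is at the end, add FOLLOW(S) = { EOF, b, f }.
In L → S V f u: add FIRST(f u) = { f }.
In K → w b h V: V is at the end, add FOLLOW(K) = { u }.
In K → u f g V: V is at the end, add FOLLOW(K) = { u }.
Union: FOLLOW(V) = { EOF, b, f, u }.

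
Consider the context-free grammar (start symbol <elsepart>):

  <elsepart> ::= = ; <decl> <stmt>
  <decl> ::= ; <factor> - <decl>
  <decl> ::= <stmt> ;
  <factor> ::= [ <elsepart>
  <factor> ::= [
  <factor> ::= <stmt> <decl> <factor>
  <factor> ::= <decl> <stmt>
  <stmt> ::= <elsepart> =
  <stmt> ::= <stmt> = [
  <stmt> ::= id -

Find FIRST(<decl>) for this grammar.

<decl> ::= ; <factor> - <decl> contributes {;}.
From <decl> ::= <stmt> ;: add FIRST(<stmt>) = { =, id }.
Union: FIRST(<decl>) = { ;, =, id }.

{ ;, =, id }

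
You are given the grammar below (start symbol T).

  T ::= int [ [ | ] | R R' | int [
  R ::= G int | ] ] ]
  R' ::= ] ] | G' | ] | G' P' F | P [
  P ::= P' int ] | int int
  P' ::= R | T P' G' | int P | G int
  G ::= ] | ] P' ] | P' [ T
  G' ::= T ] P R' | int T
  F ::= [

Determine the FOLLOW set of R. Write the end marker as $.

{ [, ], int }

In T ::= R R': add FIRST(R') = { ], int }.
In P' ::= R: R is at the end, add FOLLOW(P') = { [, ], int }.
Union: FOLLOW(R) = { [, ], int }.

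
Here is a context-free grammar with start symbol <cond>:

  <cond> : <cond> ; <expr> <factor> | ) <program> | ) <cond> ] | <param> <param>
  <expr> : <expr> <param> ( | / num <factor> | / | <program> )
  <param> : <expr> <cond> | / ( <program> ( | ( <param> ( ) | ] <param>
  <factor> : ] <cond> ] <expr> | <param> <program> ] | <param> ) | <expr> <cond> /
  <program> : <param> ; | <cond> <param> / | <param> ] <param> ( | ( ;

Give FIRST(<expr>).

From <expr> : <expr> <param> (: add FIRST(<expr>) = { (, ), /, ] }.
<expr> : / num <factor> contributes {/}.
<expr> : / contributes {/}.
From <expr> : <program> ): add FIRST(<program>) = { (, ), /, ] }.
Union: FIRST(<expr>) = { (, ), /, ] }.

{ (, ), /, ] }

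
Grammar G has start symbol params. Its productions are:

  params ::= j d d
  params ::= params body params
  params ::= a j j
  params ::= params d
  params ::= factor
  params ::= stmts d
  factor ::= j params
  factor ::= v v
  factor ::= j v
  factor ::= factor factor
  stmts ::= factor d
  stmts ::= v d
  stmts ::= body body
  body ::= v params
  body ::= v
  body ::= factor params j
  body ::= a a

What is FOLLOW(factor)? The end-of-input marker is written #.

In params ::= factor: factor is at the end, add FOLLOW(params) = { #, a, d, j, v }.
In factor ::= factor factor: add FIRST(factor) = { j, v }.
In factor ::= factor factor: factor is at the end, add FOLLOW(factor) = { #, a, d, j, v }.
In stmts ::= factor d: add FIRST(d) = { d }.
In body ::= factor params j: add FIRST(params j) = { a, j, v }.
Union: FOLLOW(factor) = { #, a, d, j, v }.

{ #, a, d, j, v }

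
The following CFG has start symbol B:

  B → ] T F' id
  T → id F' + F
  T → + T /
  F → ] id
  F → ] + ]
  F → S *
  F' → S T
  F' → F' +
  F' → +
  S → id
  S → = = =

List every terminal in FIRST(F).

{ =, ], id }

F → ] id contributes {]}.
F → ] + ] contributes {]}.
From F → S *: add FIRST(S) = { =, id }.
Union: FIRST(F) = { =, ], id }.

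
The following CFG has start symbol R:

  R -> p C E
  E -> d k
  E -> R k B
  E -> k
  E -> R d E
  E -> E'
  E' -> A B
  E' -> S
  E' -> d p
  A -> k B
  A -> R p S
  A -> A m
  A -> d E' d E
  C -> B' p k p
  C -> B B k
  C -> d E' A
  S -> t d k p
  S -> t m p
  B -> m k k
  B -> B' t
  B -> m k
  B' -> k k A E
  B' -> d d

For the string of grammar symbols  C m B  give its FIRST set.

{ d, k, m }

Add FIRST(C) = { d, k, m }; C is not nullable, stop.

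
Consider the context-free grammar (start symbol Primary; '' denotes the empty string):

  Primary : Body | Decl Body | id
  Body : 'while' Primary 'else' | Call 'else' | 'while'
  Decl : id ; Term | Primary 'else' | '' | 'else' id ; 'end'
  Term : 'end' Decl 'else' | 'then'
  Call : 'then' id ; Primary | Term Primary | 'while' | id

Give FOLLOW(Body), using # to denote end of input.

In Primary : Body: Body is at the end, add FOLLOW(Primary) = { #, 'else' }.
In Primary : Decl Body: Body is at the end, add FOLLOW(Primary) = { #, 'else' }.
Union: FOLLOW(Body) = { #, 'else' }.

{ #, 'else' }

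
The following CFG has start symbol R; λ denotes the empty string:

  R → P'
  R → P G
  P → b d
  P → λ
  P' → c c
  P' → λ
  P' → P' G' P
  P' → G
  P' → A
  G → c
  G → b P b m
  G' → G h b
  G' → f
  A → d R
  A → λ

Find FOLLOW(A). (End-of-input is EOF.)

{ EOF, b, c, f }

In P' → A: A is at the end, add FOLLOW(P') = { EOF, b, c, f }.
Union: FOLLOW(A) = { EOF, b, c, f }.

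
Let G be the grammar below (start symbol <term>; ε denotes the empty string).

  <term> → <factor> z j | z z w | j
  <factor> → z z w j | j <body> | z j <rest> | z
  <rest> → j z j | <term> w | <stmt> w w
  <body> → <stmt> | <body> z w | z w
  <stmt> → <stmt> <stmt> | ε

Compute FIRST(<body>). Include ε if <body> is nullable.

From <body> → <stmt>: add FIRST(<stmt>) = { ε } (including ε since <stmt> is nullable).
From <body> → <body> z w: <body> nullable, take FIRST(<body>) ∪ {z} = { z }.
<body> → z w contributes {z}.
Union: FIRST(<body>) = { z, ε }.

{ z, ε }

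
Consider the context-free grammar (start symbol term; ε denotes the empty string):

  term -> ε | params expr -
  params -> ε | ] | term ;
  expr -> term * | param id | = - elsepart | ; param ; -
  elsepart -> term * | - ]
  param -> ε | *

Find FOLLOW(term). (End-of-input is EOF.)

term is the start symbol, so EOF ∈ FOLLOW(term).
In params -> term ;: add FIRST(;) = { ; }.
In expr -> term *: add FIRST(*) = { * }.
In elsepart -> term *: add FIRST(*) = { * }.
Union: FOLLOW(term) = { EOF, *, ; }.

{ EOF, *, ; }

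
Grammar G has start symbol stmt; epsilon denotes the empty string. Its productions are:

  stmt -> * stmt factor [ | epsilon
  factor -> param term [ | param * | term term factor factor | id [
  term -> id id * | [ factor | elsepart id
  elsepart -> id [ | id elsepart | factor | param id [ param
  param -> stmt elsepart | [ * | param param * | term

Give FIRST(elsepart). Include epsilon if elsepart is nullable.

elsepart -> id [ contributes {id}.
elsepart -> id elsepart contributes {id}.
From elsepart -> factor: add FIRST(factor) = { *, [, id }.
From elsepart -> param id [ param: add FIRST(param) = { *, [, id }.
Union: FIRST(elsepart) = { *, [, id }.

{ *, [, id }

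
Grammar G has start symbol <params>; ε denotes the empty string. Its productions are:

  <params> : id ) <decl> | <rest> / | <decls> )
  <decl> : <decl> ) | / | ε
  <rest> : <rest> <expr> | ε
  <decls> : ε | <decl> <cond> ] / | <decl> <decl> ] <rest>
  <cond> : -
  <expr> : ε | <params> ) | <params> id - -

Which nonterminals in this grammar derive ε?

{ <decl>, <decls>, <expr>, <rest> }

Directly nullable (have an ε-production): <decl>, <rest>, <decls>, <expr>.
No other nonterminal has a production whose RHS symbols are all nullable.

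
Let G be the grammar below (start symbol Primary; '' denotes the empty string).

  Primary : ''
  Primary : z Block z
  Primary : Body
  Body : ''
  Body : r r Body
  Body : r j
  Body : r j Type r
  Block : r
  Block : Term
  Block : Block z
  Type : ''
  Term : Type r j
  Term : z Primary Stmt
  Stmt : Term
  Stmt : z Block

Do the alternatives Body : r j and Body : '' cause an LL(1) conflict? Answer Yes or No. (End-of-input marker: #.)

FIRST(r j) = { r } and FIRST('') = { '' }.
The second alternative is nullable and FOLLOW(Body) = { #, r, z } shares r with FIRST of the first — conflict.

Yes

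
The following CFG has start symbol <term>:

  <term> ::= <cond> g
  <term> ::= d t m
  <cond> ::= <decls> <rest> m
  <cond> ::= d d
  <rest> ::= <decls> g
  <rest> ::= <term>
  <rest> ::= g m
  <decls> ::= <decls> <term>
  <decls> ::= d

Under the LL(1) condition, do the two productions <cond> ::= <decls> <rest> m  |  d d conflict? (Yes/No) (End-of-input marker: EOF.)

Yes

FIRST(<decls> <rest> m) = { d } and FIRST(d d) = { d }.
Both contain d, so the two alternatives are not disjoint — LL(1) conflict.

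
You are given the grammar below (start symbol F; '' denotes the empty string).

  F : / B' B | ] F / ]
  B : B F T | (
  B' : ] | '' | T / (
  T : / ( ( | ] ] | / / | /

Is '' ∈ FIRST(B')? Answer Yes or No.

Yes

B' has an ''-production, so B' ⇒ ''.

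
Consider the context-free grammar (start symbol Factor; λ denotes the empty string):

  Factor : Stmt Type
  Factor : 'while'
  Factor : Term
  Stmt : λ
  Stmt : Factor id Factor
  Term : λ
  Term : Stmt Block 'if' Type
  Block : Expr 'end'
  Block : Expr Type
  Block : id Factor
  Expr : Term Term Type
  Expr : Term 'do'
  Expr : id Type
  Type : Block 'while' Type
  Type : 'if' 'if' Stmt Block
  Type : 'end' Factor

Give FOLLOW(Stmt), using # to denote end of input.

In Factor : Stmt Type: add FIRST(Type) = { 'do', 'end', 'if', 'while', id }.
In Term : Stmt Block 'if' Type: add FIRST(Block 'if' Type) = { 'do', 'end', 'if', 'while', id }.
In Type : 'if' 'if' Stmt Block: add FIRST(Block) = { 'do', 'end', 'if', 'while', id }.
Union: FOLLOW(Stmt) = { 'do', 'end', 'if', 'while', id }.

{ 'do', 'end', 'if', 'while', id }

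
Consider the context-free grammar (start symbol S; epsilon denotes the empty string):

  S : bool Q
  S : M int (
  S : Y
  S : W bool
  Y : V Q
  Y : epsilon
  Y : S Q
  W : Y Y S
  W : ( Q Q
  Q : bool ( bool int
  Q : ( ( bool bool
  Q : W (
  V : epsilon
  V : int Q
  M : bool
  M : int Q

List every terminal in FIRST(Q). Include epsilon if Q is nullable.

Q : bool ( bool int contributes {bool}.
Q : ( ( bool bool contributes {(}.
From Q : W (: W nullable, take FIRST(W) ∪ {(} = { (, bool, int }.
Union: FIRST(Q) = { (, bool, int }.

{ (, bool, int }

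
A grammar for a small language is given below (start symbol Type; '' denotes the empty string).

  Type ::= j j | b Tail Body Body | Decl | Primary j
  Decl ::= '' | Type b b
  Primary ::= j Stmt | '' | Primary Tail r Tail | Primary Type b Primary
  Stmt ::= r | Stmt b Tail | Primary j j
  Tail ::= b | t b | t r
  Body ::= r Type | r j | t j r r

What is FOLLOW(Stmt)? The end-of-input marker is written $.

In Primary ::= j Stmt: Stmt is at the end, add FOLLOW(Primary) = { b, j, t }.
In Stmt ::= Stmt b Tail: add FIRST(b Tail) = { b }.
Union: FOLLOW(Stmt) = { b, j, t }.

{ b, j, t }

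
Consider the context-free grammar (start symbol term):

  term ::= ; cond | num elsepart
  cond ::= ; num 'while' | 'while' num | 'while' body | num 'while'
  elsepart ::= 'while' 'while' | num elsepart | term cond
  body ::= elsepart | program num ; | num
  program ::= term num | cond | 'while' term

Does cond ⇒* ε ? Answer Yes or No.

No

No nonterminal in this grammar is nullable.
No production of cond has an RHS whose symbols are all nullable, so cond is not nullable.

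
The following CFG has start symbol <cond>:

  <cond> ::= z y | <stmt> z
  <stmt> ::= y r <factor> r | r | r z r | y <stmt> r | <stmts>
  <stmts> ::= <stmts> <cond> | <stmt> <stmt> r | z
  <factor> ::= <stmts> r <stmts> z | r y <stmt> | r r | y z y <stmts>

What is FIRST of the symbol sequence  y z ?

y is a terminal; add {y} and stop.

{ y }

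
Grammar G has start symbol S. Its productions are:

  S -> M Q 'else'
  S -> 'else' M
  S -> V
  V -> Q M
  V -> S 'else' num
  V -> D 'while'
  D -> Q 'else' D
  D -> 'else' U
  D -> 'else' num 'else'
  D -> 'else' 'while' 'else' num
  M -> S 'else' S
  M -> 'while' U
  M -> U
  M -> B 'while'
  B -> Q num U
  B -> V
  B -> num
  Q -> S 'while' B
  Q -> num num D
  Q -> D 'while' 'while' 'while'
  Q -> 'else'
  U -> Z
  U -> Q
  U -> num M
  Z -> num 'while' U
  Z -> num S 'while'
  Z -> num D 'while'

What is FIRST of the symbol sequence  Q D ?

{ 'else', 'while', num }

Add FIRST(Q) = { 'else', 'while', num }; Q is not nullable, stop.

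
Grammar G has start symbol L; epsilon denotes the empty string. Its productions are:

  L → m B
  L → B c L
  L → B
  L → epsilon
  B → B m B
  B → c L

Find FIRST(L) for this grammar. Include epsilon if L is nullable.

L → m B contributes {m}.
From L → B c L: add FIRST(B) = { c }.
From L → B: add FIRST(B) = { c }.
L → epsilon contributes epsilon.
Union: FIRST(L) = { c, m, epsilon }.

{ c, m, epsilon }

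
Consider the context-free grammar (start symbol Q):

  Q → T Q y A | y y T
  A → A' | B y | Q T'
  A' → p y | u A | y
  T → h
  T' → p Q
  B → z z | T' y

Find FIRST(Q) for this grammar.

From Q → T Q y A: add FIRST(T) = { h }.
Q → y y T contributes {y}.
Union: FIRST(Q) = { h, y }.

{ h, y }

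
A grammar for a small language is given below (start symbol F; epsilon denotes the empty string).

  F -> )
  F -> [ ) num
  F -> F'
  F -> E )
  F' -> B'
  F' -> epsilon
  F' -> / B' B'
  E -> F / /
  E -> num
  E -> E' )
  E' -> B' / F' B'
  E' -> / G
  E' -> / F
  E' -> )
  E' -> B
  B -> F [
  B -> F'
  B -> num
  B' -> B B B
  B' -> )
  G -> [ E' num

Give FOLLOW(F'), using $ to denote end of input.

{ $, ), /, [, num }

In F -> F': F' is at the end, add FOLLOW(F) = { $, ), /, [, num }.
In E' -> B' / F' B': add FIRST(B')\{epsilon} = { ), /, [, num }.
  Since B' is nullable, also add FOLLOW(E') = { ), num }.
In B -> F': F' is at the end, add FOLLOW(B) = { $, ), /, [, num }.
Union: FOLLOW(F') = { $, ), /, [, num }.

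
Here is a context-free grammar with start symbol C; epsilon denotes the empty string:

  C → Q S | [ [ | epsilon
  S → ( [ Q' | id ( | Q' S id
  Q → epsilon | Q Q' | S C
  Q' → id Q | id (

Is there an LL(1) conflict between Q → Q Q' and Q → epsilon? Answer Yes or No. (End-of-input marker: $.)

Yes

FIRST(Q Q') = { (, id } and FIRST(epsilon) = { epsilon }.
The second alternative is nullable and FOLLOW(Q) = { $, (, [, id } shares ( with FIRST of the first — conflict.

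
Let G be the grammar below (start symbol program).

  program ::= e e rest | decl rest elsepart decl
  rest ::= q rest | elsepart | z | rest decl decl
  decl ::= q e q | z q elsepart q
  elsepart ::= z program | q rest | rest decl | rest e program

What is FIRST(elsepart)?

{ q, z }

elsepart ::= z program contributes {z}.
elsepart ::= q rest contributes {q}.
From elsepart ::= rest decl: add FIRST(rest) = { q, z }.
From elsepart ::= rest e program: add FIRST(rest) = { q, z }.
Union: FIRST(elsepart) = { q, z }.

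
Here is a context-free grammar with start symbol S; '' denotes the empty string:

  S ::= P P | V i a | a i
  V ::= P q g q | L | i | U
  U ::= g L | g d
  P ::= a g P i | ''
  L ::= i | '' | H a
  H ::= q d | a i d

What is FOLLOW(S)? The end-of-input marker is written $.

S is the start symbol, so $ ∈ FOLLOW(S).
Union: FOLLOW(S) = { $ }.

{ $ }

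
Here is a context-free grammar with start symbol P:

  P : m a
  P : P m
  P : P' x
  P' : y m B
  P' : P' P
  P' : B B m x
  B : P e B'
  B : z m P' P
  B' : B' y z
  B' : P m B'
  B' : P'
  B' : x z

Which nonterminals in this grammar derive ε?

{ } (none)

No nonterminal has an empty production or an RHS whose symbols are all nullable.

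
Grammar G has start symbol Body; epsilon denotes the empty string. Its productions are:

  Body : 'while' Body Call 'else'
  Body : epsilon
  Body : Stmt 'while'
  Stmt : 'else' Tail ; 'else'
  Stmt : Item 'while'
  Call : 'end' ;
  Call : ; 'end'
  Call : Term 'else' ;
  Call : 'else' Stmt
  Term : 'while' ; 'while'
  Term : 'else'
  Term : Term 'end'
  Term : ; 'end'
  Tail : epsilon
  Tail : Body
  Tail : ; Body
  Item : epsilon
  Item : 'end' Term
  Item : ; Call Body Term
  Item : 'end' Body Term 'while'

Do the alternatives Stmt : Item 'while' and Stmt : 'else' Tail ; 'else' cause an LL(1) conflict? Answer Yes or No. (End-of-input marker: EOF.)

No

FIRST(Item 'while') = { 'end', 'while', ; } and FIRST('else' Tail ; 'else') = { 'else' }.
The FIRST sets are disjoint and neither alternative is nullable — no conflict.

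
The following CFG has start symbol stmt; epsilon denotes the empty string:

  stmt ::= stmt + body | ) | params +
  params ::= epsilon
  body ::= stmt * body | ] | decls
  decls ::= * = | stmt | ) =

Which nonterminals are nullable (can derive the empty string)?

Directly nullable (have an epsilon-production): params.
No other nonterminal has a production whose RHS symbols are all nullable.

{ params }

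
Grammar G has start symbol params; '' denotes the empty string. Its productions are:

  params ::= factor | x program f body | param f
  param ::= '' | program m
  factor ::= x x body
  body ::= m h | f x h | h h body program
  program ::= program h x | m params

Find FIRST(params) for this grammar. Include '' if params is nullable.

{ f, m, x }

From params ::= factor: add FIRST(factor) = { x }.
params ::= x program f body contributes {x}.
From params ::= param f: param nullable, take FIRST(param) ∪ {f} = { f, m }.
Union: FIRST(params) = { f, m, x }.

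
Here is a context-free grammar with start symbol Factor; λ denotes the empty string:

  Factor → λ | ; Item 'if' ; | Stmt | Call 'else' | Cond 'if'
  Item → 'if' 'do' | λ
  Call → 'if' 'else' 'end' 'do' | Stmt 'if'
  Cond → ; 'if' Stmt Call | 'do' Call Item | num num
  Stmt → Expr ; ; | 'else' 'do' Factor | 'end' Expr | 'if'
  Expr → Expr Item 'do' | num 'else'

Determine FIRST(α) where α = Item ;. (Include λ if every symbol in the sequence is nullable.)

{ 'if', ; }

Add FIRST(Item)\{λ} = { 'if' }; Item is nullable, continue.
; is a terminal; add {;} and stop.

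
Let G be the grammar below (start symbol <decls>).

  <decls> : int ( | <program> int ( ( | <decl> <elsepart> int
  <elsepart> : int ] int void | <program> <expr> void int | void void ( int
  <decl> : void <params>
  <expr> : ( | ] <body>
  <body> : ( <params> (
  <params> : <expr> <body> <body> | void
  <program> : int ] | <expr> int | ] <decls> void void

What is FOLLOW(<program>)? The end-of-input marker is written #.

In <decls> : <program> int ( (: add FIRST(int ( () = { int }.
In <elsepart> : <program> <expr> void int: add FIRST(<expr> void int) = { (, ] }.
Union: FOLLOW(<program>) = { (, ], int }.

{ (, ], int }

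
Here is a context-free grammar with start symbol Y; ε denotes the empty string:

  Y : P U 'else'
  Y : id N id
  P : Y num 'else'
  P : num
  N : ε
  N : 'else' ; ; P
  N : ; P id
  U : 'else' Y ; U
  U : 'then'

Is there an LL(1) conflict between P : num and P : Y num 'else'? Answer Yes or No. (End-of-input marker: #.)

Yes

FIRST(num) = { num } and FIRST(Y num 'else') = { id, num }.
Both contain num, so the two alternatives are not disjoint — LL(1) conflict.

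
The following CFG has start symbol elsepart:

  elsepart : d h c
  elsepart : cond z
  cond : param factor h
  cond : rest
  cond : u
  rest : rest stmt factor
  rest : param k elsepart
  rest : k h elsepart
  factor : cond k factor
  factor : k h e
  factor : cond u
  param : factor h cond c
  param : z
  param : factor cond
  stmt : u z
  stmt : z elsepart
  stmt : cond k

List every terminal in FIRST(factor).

{ k, u, z }

From factor : cond k factor: add FIRST(cond) = { k, u, z }.
factor : k h e contributes {k}.
From factor : cond u: add FIRST(cond) = { k, u, z }.
Union: FIRST(factor) = { k, u, z }.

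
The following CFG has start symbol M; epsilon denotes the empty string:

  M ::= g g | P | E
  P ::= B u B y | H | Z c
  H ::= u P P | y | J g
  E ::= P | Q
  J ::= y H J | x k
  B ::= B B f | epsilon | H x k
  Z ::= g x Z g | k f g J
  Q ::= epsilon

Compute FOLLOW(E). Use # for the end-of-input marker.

{ # }

In M ::= E: E is at the end, add FOLLOW(M) = { # }.
Union: FOLLOW(E) = { # }.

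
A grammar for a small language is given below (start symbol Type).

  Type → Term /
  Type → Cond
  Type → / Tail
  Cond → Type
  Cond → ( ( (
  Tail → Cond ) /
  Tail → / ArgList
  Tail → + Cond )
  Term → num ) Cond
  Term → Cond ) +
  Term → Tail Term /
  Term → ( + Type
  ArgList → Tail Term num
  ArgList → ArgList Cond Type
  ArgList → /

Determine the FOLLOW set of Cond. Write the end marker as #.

{ #, (, ), +, /, num }

In Type → Cond: Cond is at the end, add FOLLOW(Type) = { #, (, ), +, /, num }.
In Tail → Cond ) /: add FIRST() /) = { ) }.
In Tail → + Cond ): add FIRST()) = { ) }.
In Term → num ) Cond: Cond is at the end, add FOLLOW(Term) = { /, num }.
In Term → Cond ) +: add FIRST() +) = { ) }.
In ArgList → ArgList Cond Type: add FIRST(Type) = { (, +, /, num }.
Union: FOLLOW(Cond) = { #, (, ), +, /, num }.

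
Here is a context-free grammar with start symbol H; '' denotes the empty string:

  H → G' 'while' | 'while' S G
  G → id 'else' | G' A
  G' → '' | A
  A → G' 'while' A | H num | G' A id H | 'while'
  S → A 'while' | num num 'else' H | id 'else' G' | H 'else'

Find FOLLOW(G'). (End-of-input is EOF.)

{ 'while', id }

In H → G' 'while': add FIRST('while') = { 'while' }.
In G → G' A: add FIRST(A) = { 'while' }.
In A → G' 'while' A: add FIRST('while' A) = { 'while' }.
In A → G' A id H: add FIRST(A id H) = { 'while' }.
In S → id 'else' G': G' is at the end, add FOLLOW(S) = { 'while', id }.
Union: FOLLOW(G') = { 'while', id }.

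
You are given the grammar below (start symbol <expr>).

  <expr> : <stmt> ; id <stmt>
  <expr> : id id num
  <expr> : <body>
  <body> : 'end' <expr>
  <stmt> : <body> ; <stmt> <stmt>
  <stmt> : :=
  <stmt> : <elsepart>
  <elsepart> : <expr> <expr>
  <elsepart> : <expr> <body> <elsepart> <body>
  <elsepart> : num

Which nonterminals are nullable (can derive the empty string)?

No nonterminal has an empty production or an RHS whose symbols are all nullable.

{ } (none)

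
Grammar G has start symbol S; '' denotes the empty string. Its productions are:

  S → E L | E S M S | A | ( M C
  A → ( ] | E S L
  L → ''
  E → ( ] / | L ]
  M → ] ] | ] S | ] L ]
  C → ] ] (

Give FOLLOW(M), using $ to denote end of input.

{ (, ] }

In S → E S M S: add FIRST(S) = { (, ] }.
In S → ( M C: add FIRST(C) = { ] }.
Union: FOLLOW(M) = { (, ] }.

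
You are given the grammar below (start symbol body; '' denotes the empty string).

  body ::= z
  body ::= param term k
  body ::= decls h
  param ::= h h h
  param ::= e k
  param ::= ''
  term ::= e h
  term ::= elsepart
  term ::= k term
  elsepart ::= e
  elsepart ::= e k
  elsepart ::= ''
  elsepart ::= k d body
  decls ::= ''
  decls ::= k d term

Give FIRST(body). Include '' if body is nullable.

{ e, h, k, z }

body ::= z contributes {z}.
From body ::= param term k: param, term nullable, take FIRST(param) ∪ FIRST(term) ∪ {k} = { e, h, k }.
From body ::= decls h: decls nullable, take FIRST(decls) ∪ {h} = { h, k }.
Union: FIRST(body) = { e, h, k, z }.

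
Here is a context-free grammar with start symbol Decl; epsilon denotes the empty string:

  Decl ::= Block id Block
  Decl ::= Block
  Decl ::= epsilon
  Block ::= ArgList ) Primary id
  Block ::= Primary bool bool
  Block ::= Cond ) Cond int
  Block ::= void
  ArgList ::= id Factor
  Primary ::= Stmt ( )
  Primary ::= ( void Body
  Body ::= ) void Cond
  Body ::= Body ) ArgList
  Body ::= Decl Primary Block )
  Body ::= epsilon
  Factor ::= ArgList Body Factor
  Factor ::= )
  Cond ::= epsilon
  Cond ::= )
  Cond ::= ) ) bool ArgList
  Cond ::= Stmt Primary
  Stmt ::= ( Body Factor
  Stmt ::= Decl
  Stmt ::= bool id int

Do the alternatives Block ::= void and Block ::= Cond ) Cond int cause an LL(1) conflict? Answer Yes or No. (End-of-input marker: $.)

FIRST(void) = { void } and FIRST(Cond ) Cond int) = { (, ), bool, id, void }.
Both contain void, so the two alternatives are not disjoint — LL(1) conflict.

Yes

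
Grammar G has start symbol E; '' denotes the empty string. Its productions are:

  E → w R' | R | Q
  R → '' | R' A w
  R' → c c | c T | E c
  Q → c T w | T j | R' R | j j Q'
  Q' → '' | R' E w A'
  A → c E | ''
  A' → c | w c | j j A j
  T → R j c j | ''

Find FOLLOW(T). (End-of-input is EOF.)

In R' → c T: T is at the end, add FOLLOW(R') = { EOF, c, j, w }.
In Q → c T w: add FIRST(w) = { w }.
In Q → T j: add FIRST(j) = { j }.
Union: FOLLOW(T) = { EOF, c, j, w }.

{ EOF, c, j, w }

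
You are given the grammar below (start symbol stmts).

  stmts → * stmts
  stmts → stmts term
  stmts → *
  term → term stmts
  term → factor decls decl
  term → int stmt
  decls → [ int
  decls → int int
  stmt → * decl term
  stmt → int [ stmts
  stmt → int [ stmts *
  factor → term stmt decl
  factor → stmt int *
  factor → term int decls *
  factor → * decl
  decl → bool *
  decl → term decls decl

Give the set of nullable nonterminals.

{ } (none)

No nonterminal has an empty production or an RHS whose symbols are all nullable.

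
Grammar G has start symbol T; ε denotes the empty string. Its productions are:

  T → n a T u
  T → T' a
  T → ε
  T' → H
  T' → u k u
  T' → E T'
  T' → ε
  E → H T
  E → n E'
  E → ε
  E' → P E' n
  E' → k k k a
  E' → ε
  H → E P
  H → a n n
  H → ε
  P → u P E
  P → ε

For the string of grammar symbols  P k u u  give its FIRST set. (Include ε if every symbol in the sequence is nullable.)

{ k, u }

Add FIRST(P)\{ε} = { u }; P is nullable, continue.
k is a terminal; add {k} and stop.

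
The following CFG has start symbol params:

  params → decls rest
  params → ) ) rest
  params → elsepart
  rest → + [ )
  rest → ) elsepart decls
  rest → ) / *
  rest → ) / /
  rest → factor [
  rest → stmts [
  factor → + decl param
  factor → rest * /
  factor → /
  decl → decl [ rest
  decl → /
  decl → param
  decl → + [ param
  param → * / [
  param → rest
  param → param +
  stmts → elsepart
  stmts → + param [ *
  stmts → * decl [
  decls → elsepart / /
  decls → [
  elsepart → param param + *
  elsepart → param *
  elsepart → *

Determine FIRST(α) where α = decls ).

{ ), *, +, /, [ }

Add FIRST(decls) = { ), *, +, /, [ }; decls is not nullable, stop.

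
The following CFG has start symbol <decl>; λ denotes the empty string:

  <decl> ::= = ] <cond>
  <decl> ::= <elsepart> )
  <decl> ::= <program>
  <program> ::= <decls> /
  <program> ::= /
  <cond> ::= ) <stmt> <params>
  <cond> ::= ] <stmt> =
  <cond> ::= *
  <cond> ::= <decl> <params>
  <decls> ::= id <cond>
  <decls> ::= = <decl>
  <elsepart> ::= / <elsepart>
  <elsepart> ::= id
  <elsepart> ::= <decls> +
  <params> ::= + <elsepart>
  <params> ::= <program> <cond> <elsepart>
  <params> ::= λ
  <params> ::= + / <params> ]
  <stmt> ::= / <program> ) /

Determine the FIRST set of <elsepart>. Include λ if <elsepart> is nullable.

<elsepart> ::= / <elsepart> contributes {/}.
<elsepart> ::= id contributes {id}.
From <elsepart> ::= <decls> +: add FIRST(<decls>) = { =, id }.
Union: FIRST(<elsepart>) = { /, =, id }.

{ /, =, id }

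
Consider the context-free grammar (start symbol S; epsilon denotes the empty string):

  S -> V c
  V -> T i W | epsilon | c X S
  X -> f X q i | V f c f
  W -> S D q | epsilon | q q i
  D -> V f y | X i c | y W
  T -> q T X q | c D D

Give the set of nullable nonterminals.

{ V, W }

Directly nullable (have an epsilon-production): V, W.
No other nonterminal has a production whose RHS symbols are all nullable.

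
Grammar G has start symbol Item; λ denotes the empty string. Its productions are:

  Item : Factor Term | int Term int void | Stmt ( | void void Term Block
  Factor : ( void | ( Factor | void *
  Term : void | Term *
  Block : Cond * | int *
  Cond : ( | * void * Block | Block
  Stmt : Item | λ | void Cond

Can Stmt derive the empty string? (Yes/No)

Yes

Stmt has an λ-production, so Stmt ⇒ λ.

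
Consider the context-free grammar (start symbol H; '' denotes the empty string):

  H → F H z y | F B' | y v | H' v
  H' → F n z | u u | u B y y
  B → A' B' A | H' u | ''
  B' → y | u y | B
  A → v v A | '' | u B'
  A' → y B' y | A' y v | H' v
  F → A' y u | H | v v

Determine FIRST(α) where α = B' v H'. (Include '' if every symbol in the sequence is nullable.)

{ u, v, y }

Add FIRST(B')\{''} = { u, v, y }; B' is nullable, continue.
v is a terminal; add {v} and stop.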